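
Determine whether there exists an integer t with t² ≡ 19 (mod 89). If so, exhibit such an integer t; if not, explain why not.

Apply Euler's criterion with the prime 89: 19 is a quadratic residue iff 19^44 ≡ 1 (mod 89), and a non-residue iff it is ≡ −1.
Repeated squaring mod 89: 19^2 = 361 ≡ 5; 19^4 ≡ 5² = 25 ≡ 25; 19^8 ≡ 25² = 625 ≡ 2; 19^16 ≡ 2² = 4 ≡ 4; 19^32 ≡ 4² = 16 ≡ 16.
Since 44 = 32 + 8 + 4, 19^44 ≡ 16 · 2 · 25; multiplying out mod 89: 16·2 = 32 ≡ 32, then 32·25 = 800 ≡ 88. Thus 19^44 ≡ 88 ≡ −1 (mod 89).
By Euler's criterion 19 is a quadratic non-residue mod 89: no t satisfies t² ≡ 19 (mod 89).

No such integer exists.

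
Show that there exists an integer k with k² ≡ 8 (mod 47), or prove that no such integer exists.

k = 14

Take k = 14. Then 14² = 196 = 4·47 + 8, so 14² ≡ 8 (mod 47).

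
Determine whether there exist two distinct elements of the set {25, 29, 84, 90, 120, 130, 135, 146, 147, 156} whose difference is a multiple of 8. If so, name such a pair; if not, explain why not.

Both 84 and 156 leave remainder 4 on division by 8; their difference 72 = 9·8 is a multiple of 8.

84 and 156 are such a pair.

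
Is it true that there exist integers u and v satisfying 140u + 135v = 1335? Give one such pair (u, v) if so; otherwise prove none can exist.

u = 24, v = -15

gcd(140, 135) = 5, and 5 divides 1335, so integer solutions exist.
Dividing through by 5 reduces the equation to 28u + 27v = 267.
Run the Euclidean algorithm on 28 and 27: 28 = 1·27 + 1, 27 = 27·1 + 0.
Back-substituting, 1 = 28 − 1·27; that is, 28·1 + 27·(-1) = 1.
Scaling by 267 gives the particular solution (u, v) = (267, -267).
Subtracting 9·27 from u and adding 9·28 to v gives the tidier solution (24, -15).
Check: 140·24 + 135·(-15) = 3360 − 2025 = 1335. ✓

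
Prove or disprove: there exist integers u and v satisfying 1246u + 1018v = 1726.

u = 271, v = -330

gcd(1246, 1018) = 2, and 2 divides 1726, so integer solutions exist.
Dividing through by 2 reduces the equation to 623u + 509v = 863.
Dividing repeatedly: 623 = 1·509 + 114, 509 = 4·114 + 53, 114 = 2·53 + 8, 53 = 6·8 + 5, 8 = 1·5 + 3, 5 = 1·3 + 2, 3 = 1·2 + 1, 2 = 2·1 + 0.
Unwinding: 1 = 3 − 1·2 = 3 − (5 − 1·3) = −5 + 2·3 = −5 + 2·(8 − 1·5) = 2·8 − 3·5 = 2·8 − 3·(53 − 6·8) = −3·53 + 20·8 = −3·53 + 20·(114 − 2·53) = 20·114 − 43·53 = 20·114 − 43·(509 − 4·114) = −43·509 + 192·114 = −43·509 + 192·(623 − 1·509) = 192·623 − 235·509, i.e. 623·192 + 509·(-235) = 1.
Scaling by 863 gives the particular solution (u, v) = (165696, -202805).
Subtracting 325·509 from u and adding 325·623 to v gives the tidier solution (271, -330).
Check: 1246·271 + 1018·(-330) = 337666 − 335940 = 1726. ✓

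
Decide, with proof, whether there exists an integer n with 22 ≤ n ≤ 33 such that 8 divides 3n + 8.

n = 24

Scanning upward from n = 22 gives 74, 77, none divisible by 8. Try n = 24: 3·24 + 8 = 80 = 10·8, which is divisible by 8.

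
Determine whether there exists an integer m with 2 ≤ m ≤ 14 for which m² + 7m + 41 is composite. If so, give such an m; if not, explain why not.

At m = 14: 14² + 7·14 + 41 = 335 = 5·67, which is composite.

m = 14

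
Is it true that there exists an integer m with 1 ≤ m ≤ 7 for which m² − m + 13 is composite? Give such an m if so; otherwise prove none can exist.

At m = 4: 4² − 4 + 13 = 25 = 5·5, which is composite.

m = 4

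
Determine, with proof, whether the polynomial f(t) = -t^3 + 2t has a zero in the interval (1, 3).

f(1) = 1 and f(3) = -21, which have opposite signs.
f is continuous everywhere (it is a polynomial), in particular on [1, 3].
By the Intermediate Value Theorem, f takes the value 0 somewhere in the open interval.

Yes, f has a root in the interval.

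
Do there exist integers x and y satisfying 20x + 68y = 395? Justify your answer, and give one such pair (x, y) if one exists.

No, no such integers exist.

Both 20 and 68 are divisible by gcd(20, 68) = 4, hence so is any combination 20x + 68y.
But 395 is not a multiple of 4 (it leaves remainder 3).
Hence no integers x, y satisfy the equation.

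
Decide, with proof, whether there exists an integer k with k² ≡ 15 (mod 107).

Apply Euler's criterion with the prime 107: 15 is a quadratic residue iff 15^53 ≡ 1 (mod 107), and a non-residue iff it is ≡ −1.
Repeated squaring mod 107: 15^2 = 225 ≡ 11; 15^4 ≡ 11² = 121 ≡ 14; 15^8 ≡ 14² = 196 ≡ 89; 15^16 ≡ 89² = 7921 ≡ 3; 15^32 ≡ 3² = 9 ≡ 9.
Since 53 = 32 + 16 + 4 + 1, 15^53 ≡ 9 · 3 · 14 · 15; multiplying out mod 107: 9·3 = 27 ≡ 27, then 27·14 = 378 ≡ 57, then 57·15 = 855 ≡ 106. Thus 15^53 ≡ 106 ≡ −1 (mod 107).
The value −1 means 15 is a non-residue modulo 107, so k² ≡ 15 (mod 107) is impossible.

No, no such integer exists.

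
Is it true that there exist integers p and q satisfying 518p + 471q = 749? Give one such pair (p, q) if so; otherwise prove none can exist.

518 and 471 are coprime, so 518p + 471q ranges over all of ℤ.
Run the Euclidean algorithm on 518 and 471: 518 = 1·471 + 47, 471 = 10·47 + 1, 47 = 47·1 + 0.
Back-substituting, 1 = 471 − 10·47 = 471 − 10·(518 − 1·471) = −10·518 + 11·471; that is, 518·(-10) + 471·11 = 1.
Times 749: 518·(-7490) + 471·8239 = 749, so (-7490, 8239) solves it.
Shifting by a multiple of (471, −518) keeps it a solution: p = -7490 + 16·471 = 46, q = 8239 − 16·518 = -49.
Indeed 518·46 + 471·(-49) = 23828 − 23079 = 749.

p = 46, q = -49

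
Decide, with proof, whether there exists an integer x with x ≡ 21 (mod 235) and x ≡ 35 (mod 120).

No, no such integer exists.

Reduce both congruences modulo 5, which divides 235 and 120: they say x ≡ 21 (mod 5) and x ≡ 35 (mod 5).
These are incompatible: 21 − 35 = -14 is not divisible by 5.
Hence the system has no solution.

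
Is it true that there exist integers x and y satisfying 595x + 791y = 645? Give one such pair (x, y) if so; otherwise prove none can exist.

Both 595 and 791 are divisible by gcd(595, 791) = 7, hence so is any combination 595x + 791y.
But 645 is not a multiple of 7 (it leaves remainder 1).
Hence no integers x, y satisfy the equation.

No, no such integers exist.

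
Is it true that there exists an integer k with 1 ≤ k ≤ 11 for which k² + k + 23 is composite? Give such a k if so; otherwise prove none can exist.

k = 11

At k = 11: 11² + 11 + 23 = 155 = 5·31, which is composite.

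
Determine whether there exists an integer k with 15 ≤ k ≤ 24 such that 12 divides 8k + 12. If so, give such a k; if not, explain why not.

k = 15 works, since 8·15 + 12 = 132 = 11·12.

k = 15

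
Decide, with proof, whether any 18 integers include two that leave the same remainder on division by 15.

Yes.

There are exactly 15 possible remainders on division by 15.
Since 18 > 15, two of the 18 integers must share a residue class by the pigeonhole principle; call them a and b.
So a and b have equal remainders mod 15, which is exactly what was to be shown.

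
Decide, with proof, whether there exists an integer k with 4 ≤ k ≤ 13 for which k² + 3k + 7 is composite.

At k = 7: 7² + 3·7 + 7 = 77 = 7·11, which is composite.

k = 7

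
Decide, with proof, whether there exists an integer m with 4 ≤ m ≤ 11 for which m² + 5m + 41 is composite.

At m = 8: 8² + 5·8 + 41 = 145 = 5·29, which is composite.

m = 8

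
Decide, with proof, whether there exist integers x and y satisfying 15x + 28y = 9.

x = 23, y = -12

15 and 28 are coprime, so 15x + 28y ranges over all of ℤ.
Euclidean algorithm: 28 = 1·15 + 13, 15 = 1·13 + 2, 13 = 6·2 + 1, 2 = 2·1 + 0.
Unwinding: 1 = 13 − 6·2 = 13 − 6·(15 − 1·13) = −6·15 + 7·13 = −6·15 + 7·(28 − 1·15) = 7·28 − 13·15, i.e. 15·(-13) + 28·7 = 1.
Times 9: 15·(-117) + 28·63 = 9, so (-117, 63) solves it.
The general solution is x = -117 + 28k, y = 63 − 15k; taking k = 5 gives the smaller pair x = 23, y = -12.
Indeed 15·23 + 28·(-12) = 345 − 336 = 9.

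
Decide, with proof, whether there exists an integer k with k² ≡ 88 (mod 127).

Take k = 71. Then 71² = 5041 = 39·127 + 88, so 71² ≡ 88 (mod 127).

k = 71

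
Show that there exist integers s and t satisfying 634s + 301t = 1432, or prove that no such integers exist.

s = 120, t = -248

Since gcd(634, 301) = 1, every integer is an integer combination of 634 and 301.
Euclidean algorithm: 634 = 2·301 + 32, 301 = 9·32 + 13, 32 = 2·13 + 6, 13 = 2·6 + 1, 6 = 6·1 + 0.
Unwinding: 1 = 13 − 2·6 = 13 − 2·(32 − 2·13) = −2·32 + 5·13 = −2·32 + 5·(301 − 9·32) = 5·301 − 47·32 = 5·301 − 47·(634 − 2·301) = −47·634 + 99·301, i.e. 634·(-47) + 301·99 = 1.
Multiplying through by 1432: s = (-47)·1432 = -67304, t = 99·1432 = 141768 is a solution.
Shifting by a multiple of (301, −634) keeps it a solution: s = -67304 + 224·301 = 120, t = 141768 − 224·634 = -248.
Indeed 634·120 + 301·(-248) = 76080 − 74648 = 1432.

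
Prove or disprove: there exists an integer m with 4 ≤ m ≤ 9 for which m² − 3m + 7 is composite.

At m = 7: 7² − 3·7 + 7 = 35 = 5·7, which is composite.

m = 7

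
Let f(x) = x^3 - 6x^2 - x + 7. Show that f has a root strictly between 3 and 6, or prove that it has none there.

Yes, f has a root in the interval.

f(3) = -23 and f(6) = 1, which have opposite signs.
f is continuous everywhere (it is a polynomial), in particular on [3, 6].
By the Intermediate Value Theorem, f takes the value 0 somewhere in the open interval.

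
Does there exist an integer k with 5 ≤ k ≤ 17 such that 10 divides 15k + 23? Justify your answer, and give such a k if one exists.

No, no such integer k in that range exists.

At k = 5, 15·5 + 23 = 98 ≡ 8 (mod 10), and each step in k adds 15 ≡ 5 (mod 10), giving residues 8, 3, 8, 3, 8, 3, 8, 3, 8, 3, 8, 3, 8 for k = 5, 6, …, 17.
The residue 0 does not occur, so no k in [5, 17] makes 15k + 23 a multiple of 10.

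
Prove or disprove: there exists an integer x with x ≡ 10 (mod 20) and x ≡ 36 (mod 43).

x = 810

The moduli 20 and 43 are coprime, so by the Chinese Remainder Theorem a unique solution modulo 860 exists.
Write x = 10 + 20t and require 10 + 20t ≡ 36 (mod 43), i.e. 20t ≡ 26 (mod 43).
Since 20·28 = 560 = 13·43 + 1, the inverse of 20 mod 43 is 28.
Multiplying by 28: t ≡ 28·26 = 728 ≡ 40 (mod 43).
With t = 40: x = 10 + 20·40 = 810.
Check: 810 mod 20 = 10, 810 mod 43 = 36. ✓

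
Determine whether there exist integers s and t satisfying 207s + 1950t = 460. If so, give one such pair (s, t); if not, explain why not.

No such integers exist.

Any value of 207s + 1950t is a multiple of gcd(207, 1950) = 3.
But 460 is not a multiple of 3 (it leaves remainder 1).
Hence no integers s, t satisfy the equation.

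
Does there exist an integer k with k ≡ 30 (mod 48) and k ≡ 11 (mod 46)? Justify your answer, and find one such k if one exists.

Both moduli are multiples of 2 = gcd(48, 46), so any solution would satisfy k ≡ 30 and k ≡ 11 modulo 2 simultaneously.
These are incompatible: 30 − 11 = 19 is not divisible by 2.
So no integer satisfies both congruences.

No, no such integer exists.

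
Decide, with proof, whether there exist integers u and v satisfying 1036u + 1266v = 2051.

gcd(1036, 1266) = 2, so every integer of the form 1036u + 1266v is a multiple of 2.
But 2051 is not a multiple of 2 (it leaves remainder 1).
Therefore 1036u + 1266v = 2051 has no solution in integers.

No such integers exist.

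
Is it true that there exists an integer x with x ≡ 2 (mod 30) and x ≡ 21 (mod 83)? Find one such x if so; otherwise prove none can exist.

x = 602

gcd(30, 83) = 1, so the Chinese Remainder Theorem guarantees exactly one residue class mod 2490 satisfying both.
Any solution of the first congruence is x = 2 + 30t; substituting into the second, 30t ≡ 21 − 2 ≡ 19 (mod 83).
Note 30·36 = 1080 ≡ 1 (mod 83) (as 1080 − 1 = 13·83), so 30⁻¹ ≡ 36.
Therefore t ≡ 36·19 = 684 ≡ 20 (mod 83).
Taking t = 20 gives x = 2 + 30·20 = 602.
Check: 602 mod 30 = 2, 602 mod 83 = 21. ✓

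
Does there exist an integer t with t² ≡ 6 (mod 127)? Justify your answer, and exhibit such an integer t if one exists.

127 is prime, so by Euler's criterion 6 is a square mod 127 iff 6^((127−1)/2) = 6^63 ≡ 1 (mod 127).
Repeated squaring mod 127: 6^2 = 36 ≡ 36; 6^4 ≡ 36² = 1296 ≡ 26; 6^8 ≡ 26² = 676 ≡ 41; 6^16 ≡ 41² = 1681 ≡ 30; 6^32 ≡ 30² = 900 ≡ 11.
Since 63 = 32 + 16 + 8 + 4 + 2 + 1, 6^63 ≡ 11 · 30 · 41 · 26 · 36 · 6; multiplying out mod 127: 11·30 = 330 ≡ 76, then 76·41 = 3116 ≡ 68, then 68·26 = 1768 ≡ 117, then 117·36 = 4212 ≡ 21, then 21·6 = 126 ≡ 126. Thus 6^63 ≡ 126 ≡ −1 (mod 127).
The value −1 means 6 is a non-residue modulo 127, so t² ≡ 6 (mod 127) is impossible.

No, no such integer exists.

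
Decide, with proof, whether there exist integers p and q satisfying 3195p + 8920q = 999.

No, no such integers exist.

Both 3195 and 8920 are divisible by gcd(3195, 8920) = 5, hence so is any combination 3195p + 8920q.
However 999 leaves remainder 4 on division by 5.
Hence no integers p, q satisfy the equation.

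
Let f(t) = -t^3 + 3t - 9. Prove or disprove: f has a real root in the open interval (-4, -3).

No such root exists.

The endpoint values f(-4) = 43 and f(-3) = 9 are both positive. Claim: f(t) > 0 for every t in (-4, -3).
Shift to the endpoint -3: with t = -3 − u (0 < u < 1), one computes f(-3 − u) = u^3 + 9u^2 + 24u + 9.
All 4 nonzero coefficients of this polynomial in u are positive; hence for u > 0 the value is a sum of positive terms (the constant 9 among them).
So f is strictly positive on (-4, -3); no root exists in the interval.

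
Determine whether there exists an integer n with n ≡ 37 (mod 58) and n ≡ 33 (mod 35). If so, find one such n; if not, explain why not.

Since 58 and 35 share no common factor, CRT says the pair of congruences has a solution (unique mod 2030).
Write n = 37 + 58t and require 37 + 58t ≡ 33 (mod 35), i.e. 58t ≡ 31 (mod 35).
58 ≡ 23 (mod 35), so this reads 23t ≡ 31 (mod 35). To invert 23 modulo 35: 35 = 1·23 + 12, 23 = 1·12 + 11, 12 = 1·11 + 1, 11 = 11·1 + 0, and unwinding, 1 = 12 − 1·11 = 12 − (23 − 1·12) = −23 + 2·12 = −23 + 2·(35 − 1·23) = 2·35 − 3·23. Thus 23⁻¹ ≡ -3 ≡ 32 (mod 35).
Multiplying by 32: t ≡ 32·31 = 992 ≡ 12 (mod 35).
Taking t = 12 gives n = 37 + 58·12 = 733.
Indeed 733 ≡ 37 (mod 58) and 733 ≡ 33 (mod 35).

n = 733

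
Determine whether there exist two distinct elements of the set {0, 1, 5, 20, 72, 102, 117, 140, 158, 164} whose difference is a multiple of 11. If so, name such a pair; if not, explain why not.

Two integers differ by a multiple of 11 exactly when they have the same residue mod 11. The residues are 0↦0, 1↦1, 5↦5, 20↦9, 72↦6, 102↦3, 117↦7, 140↦8, 158↦4, 164↦10.
No residue repeats among the 10 elements, so no pair has difference ≡ 0 (mod 11).

There is no such pair.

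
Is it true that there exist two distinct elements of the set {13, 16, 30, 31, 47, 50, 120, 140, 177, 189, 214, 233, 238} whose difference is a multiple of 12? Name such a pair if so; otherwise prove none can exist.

Reduce each element mod 12: 13↦1, 16↦4, 30↦6, 31↦7, 47↦11, 50↦2, 120↦0, 140↦8, 177↦9, 189↦9, 214↦10, 233↦5, 238↦10. The residue 9 repeats (at 177 and 189), and 189 − 177 = 12 = 1·12.

177 and 189 are such a pair.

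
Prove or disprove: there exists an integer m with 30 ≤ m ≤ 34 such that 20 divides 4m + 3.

No, no such integer m in that range exists.

At m = 30, 4·30 + 3 = 123 ≡ 3 (mod 20), and each step in m adds 4, giving residues 3, 7, 11, 15, 19 for m = 30, 31, …, 34.
Since 0 is absent from this list, 20 ∤ 4m + 3 for every m with 30 ≤ m ≤ 34.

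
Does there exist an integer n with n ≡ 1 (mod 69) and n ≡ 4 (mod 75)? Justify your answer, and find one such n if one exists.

The moduli are not coprime: gcd(69, 75) = 3. Compatibility requires 3 ∣ (4 − 1) = 3, which holds, so solutions exist.
Write n = 1 + 69t. Then 69t ≡ 4 − 1 ≡ 3 (mod 75); dividing through by 3 gives 23t ≡ 1 (mod 25).
Since 23·12 = 276 = 11·25 + 1, the inverse of 23 mod 25 is 12.
Therefore t ≡ 12·1 = 12 (mod 25).
Then n = 1 + 69·12 = 829.
Verify: 829 = 12·69 + 1 and 829 = 11·75 + 4. ✓

n = 829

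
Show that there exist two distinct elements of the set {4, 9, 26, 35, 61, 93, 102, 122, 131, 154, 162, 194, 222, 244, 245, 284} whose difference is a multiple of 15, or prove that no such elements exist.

Yes: 4 and 154.

Reduce each element mod 15: 4↦4, 9↦9, 26↦11, 35↦5, 61↦1, 93↦3, 102↦12, 122↦2, 131↦11, 154↦4, 162↦12, 194↦14, 222↦12, 244↦4, 245↦5, 284↦14. The residue 4 repeats (at 4 and 154), and 154 − 4 = 150 = 10·15.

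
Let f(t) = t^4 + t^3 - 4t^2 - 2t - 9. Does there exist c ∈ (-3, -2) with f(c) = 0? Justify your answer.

f(-3) = 15 and f(-2) = -13, which have opposite signs.
Since f is a polynomial it is continuous on [-3, -2].
So by the Intermediate Value Theorem there is a c strictly between -3 and -2 with f(c) = 0.

Yes, f has a root in the interval.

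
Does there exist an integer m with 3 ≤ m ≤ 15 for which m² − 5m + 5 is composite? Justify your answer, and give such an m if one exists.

At m = 10: 10² − 5·10 + 5 = 55 = 5·11, which is composite.

m = 10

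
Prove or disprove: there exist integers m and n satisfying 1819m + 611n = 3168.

m = 472, n = -1400

Since gcd(1819, 611) = 1, every integer is an integer combination of 1819 and 611.
Euclidean algorithm: 1819 = 2·611 + 597, 611 = 1·597 + 14, 597 = 42·14 + 9, 14 = 1·9 + 5, 9 = 1·5 + 4, 5 = 1·4 + 1, 4 = 4·1 + 0.
Back-substituting, 1 = 5 − 1·4 = 5 − (9 − 1·5) = −9 + 2·5 = −9 + 2·(14 − 1·9) = 2·14 − 3·9 = 2·14 − 3·(597 − 42·14) = −3·597 + 128·14 = −3·597 + 128·(611 − 1·597) = 128·611 − 131·597 = 128·611 − 131·(1819 − 2·611) = −131·1819 + 390·611; that is, 1819·(-131) + 611·390 = 1.
Scaling by 3168 gives the particular solution (m, n) = (-415008, 1235520).
Shifting by a multiple of (611, −1819) keeps it a solution: m = -415008 + 680·611 = 472, n = 1235520 − 680·1819 = -1400.
Indeed 1819·472 + 611·(-1400) = 858568 − 855400 = 3168.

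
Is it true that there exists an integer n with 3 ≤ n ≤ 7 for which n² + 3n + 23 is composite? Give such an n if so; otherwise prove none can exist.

n = 7

At n = 7: 7² + 3·7 + 23 = 93 = 3·31, which is composite.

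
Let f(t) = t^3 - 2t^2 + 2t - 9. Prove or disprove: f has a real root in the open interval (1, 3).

f(1) = -8 and f(3) = 6, which have opposite signs.
As a polynomial, f is continuous on every closed interval.
By the Intermediate Value Theorem, f takes the value 0 somewhere in the open interval.

Yes, f has a root in the interval.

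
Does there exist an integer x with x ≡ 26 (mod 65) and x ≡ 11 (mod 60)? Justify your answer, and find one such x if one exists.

x = 611

gcd(65, 60) = 5. A simultaneous solution exists iff 26 ≡ 11 (mod 5); here 26 mod 5 = 1 = 11 mod 5, so it does.
Put x = 26 + 65t, so we need 65t ≡ 45 (mod 60), equivalently (divide by 5) 13t ≡ 9 (mod 12).
13 ≡ 1 (mod 12), so this reads 1t ≡ 9 (mod 12). So t ≡ 9 (mod 12).
Then x = 26 + 65·9 = 611.
Verify: 611 = 9·65 + 26 and 611 = 10·60 + 11. ✓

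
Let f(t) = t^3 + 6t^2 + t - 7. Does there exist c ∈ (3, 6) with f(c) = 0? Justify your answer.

No such root exists.

The endpoint values f(3) = 77 and f(6) = 431 are both positive. Claim: f(t) > 0 for every t in (3, 6).
Substitute t = 3 + u, where 0 < u < 3 on the interval. Expanding, f(3 + u) = u^3 + 15u^2 + 64u + 77.
All 4 nonzero coefficients of this polynomial in u are positive; hence for u > 0 the value is a sum of positive terms (the constant 77 among them).
Therefore f(t) > 0 throughout (3, 6), and f has no zero there.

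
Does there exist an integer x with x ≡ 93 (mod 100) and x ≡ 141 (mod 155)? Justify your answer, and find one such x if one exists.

There is no such integer.

gcd(100, 155) = 5. If x ≡ 93 (mod 100) and x ≡ 141 (mod 155), then x ≡ 93 (mod 5) and x ≡ 141 (mod 5).
But 93 mod 5 = 3 while 141 mod 5 = 1, a contradiction.
Therefore no such x exists.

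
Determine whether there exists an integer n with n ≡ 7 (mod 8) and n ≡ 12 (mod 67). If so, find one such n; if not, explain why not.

n = 79

gcd(8, 67) = 1, so the Chinese Remainder Theorem guarantees exactly one residue class mod 536 satisfying both.
Write n = 7 + 8t and require 7 + 8t ≡ 12 (mod 67), i.e. 8t ≡ 5 (mod 67).
Since 8·42 = 336 = 5·67 + 1, the inverse of 8 mod 67 is 42.
Multiplying by 42: t ≡ 42·5 = 210 ≡ 9 (mod 67).
With t = 9: n = 7 + 8·9 = 79.
Indeed 79 ≡ 7 (mod 8) and 79 ≡ 12 (mod 67).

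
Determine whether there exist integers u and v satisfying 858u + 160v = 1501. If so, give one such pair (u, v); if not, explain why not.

Both 858 and 160 are divisible by gcd(858, 160) = 2, hence so is any combination 858u + 160v.
However 1501 leaves remainder 1 on division by 2.
So the equation is unsolvable over ℤ.

There are no such integers.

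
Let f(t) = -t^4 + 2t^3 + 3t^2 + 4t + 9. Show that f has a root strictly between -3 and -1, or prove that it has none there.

f(-3) = -111 and f(-1) = 5, which have opposite signs.
f is continuous everywhere (it is a polynomial), in particular on [-3, -1].
By the Intermediate Value Theorem f must vanish at some point of (-3, -1).

Such a root exists.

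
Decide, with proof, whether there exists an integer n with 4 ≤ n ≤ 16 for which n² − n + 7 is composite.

n = 16

At n = 16: 16² − 16 + 7 = 247 = 13·19, which is composite.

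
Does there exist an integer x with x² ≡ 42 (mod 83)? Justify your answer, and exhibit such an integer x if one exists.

Apply Euler's criterion with the prime 83: 42 is a quadratic residue iff 42^41 ≡ 1 (mod 83), and a non-residue iff it is ≡ −1.
Repeated squaring mod 83: 42^2 = 1764 ≡ 21; 42^4 ≡ 21² = 441 ≡ 26; 42^8 ≡ 26² = 676 ≡ 12; 42^16 ≡ 12² = 144 ≡ 61; 42^32 ≡ 61² = 3721 ≡ 69.
Since 41 = 32 + 8 + 1, 42^41 ≡ 69 · 12 · 42; multiplying out mod 83: 69·12 = 828 ≡ 81, then 81·42 = 3402 ≡ 82. Thus 42^41 ≡ 82 ≡ −1 (mod 83).
By Euler's criterion 42 is a quadratic non-residue mod 83: no x satisfies x² ≡ 42 (mod 83).

No such integer exists.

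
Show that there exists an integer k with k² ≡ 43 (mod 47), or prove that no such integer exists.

47 is prime, so by Euler's criterion 43 is a square mod 47 iff 43^((47−1)/2) = 43^23 ≡ 1 (mod 47).
Repeated squaring mod 47: 43^2 = 1849 ≡ 16; 43^4 ≡ 16² = 256 ≡ 21; 43^8 ≡ 21² = 441 ≡ 18; 43^16 ≡ 18² = 324 ≡ 42.
Since 23 = 16 + 4 + 2 + 1, 43^23 ≡ 42 · 21 · 16 · 43; multiplying out mod 47: 42·21 = 882 ≡ 36, then 36·16 = 576 ≡ 12, then 12·43 = 516 ≡ 46. Thus 43^23 ≡ 46 ≡ −1 (mod 47).
The value −1 means 43 is a non-residue modulo 47, so k² ≡ 43 (mod 47) is impossible.

No, no such integer exists.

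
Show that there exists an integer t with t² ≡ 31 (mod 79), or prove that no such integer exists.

t = 30

t = 30 works: 30² = 900, and 900 − 31 = 869 = 11·79.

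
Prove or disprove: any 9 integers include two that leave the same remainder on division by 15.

No, the set {24, 25, 26, 27, 28, 29, 30, 31, 32} is a counterexample.

Try 9 consecutive integers, 24, 25, …, 32. Their remainders mod 15 are 9, 10, 11, 12, 13, 14, 0, 1, 2 — pairwise different, as any 9 ≤ 15 consecutive integers have distinct residues.
So no two of them leave the same remainder on division by 15; the claim fails for this set.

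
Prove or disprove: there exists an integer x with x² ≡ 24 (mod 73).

x = 30 works: 30² = 900, and 900 − 24 = 876 = 12·73.

x = 30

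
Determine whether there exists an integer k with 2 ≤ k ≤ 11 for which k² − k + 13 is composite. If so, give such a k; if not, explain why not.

At k = 7: 7² − 7 + 13 = 55 = 5·11, which is composite.

k = 7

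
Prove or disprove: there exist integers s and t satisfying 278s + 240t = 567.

No, no such integers exist.

Both 278 and 240 are divisible by gcd(278, 240) = 2, hence so is any combination 278s + 240t.
But 567 = 2·283 + 1, so 2 ∤ 567.
Hence no integers s, t satisfy the equation.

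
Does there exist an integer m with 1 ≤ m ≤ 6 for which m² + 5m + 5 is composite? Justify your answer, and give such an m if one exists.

m = 5

At m = 5: 5² + 5·5 + 5 = 55 = 5·11, which is composite.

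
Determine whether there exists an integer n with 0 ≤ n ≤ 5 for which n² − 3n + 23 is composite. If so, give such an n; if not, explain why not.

n = 2

At n = 2: 2² − 3·2 + 23 = 21 = 3·7, which is composite.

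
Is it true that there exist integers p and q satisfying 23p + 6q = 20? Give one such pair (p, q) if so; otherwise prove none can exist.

p = 4, q = -12

Since gcd(23, 6) = 1, every integer is an integer combination of 23 and 6.
Dividing repeatedly: 23 = 3·6 + 5, 6 = 1·5 + 1, 5 = 5·1 + 0.
Working back up the chain: 1 = 6 − 1·5 = 6 − (23 − 3·6) = −23 + 4·6. So 23·(-1) + 6·4 = 1.
Multiplying through by 20: p = (-1)·20 = -20, q = 4·20 = 80 is a solution.
Shifting by a multiple of (6, −23) keeps it a solution: p = -20 + 4·6 = 4, q = 80 − 4·23 = -12.
Indeed 23·4 + 6·(-12) = 92 − 72 = 20.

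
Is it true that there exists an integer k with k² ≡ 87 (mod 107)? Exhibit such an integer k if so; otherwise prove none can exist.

Take k = 80. Then 80² = 6400 = 59·107 + 87, so 80² ≡ 87 (mod 107).

k = 80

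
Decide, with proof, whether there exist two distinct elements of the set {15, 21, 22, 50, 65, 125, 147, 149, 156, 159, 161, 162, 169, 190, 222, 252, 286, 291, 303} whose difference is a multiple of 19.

Residues mod 19: 15↦15, 21↦2, 22↦3, 50↦12, 65↦8, 125↦11, 147↦14, 149↦16, 156↦4, 159↦7, 161↦9, 162↦10, 169↦17, 190↦0, 222↦13, 252↦5, 286↦1, 291↦6, 303↦18.
No residue repeats among the 19 elements, so no pair has difference ≡ 0 (mod 19).

There is no such pair.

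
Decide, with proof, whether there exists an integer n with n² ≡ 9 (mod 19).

n = 16

n = 16 works: 16² = 256, and 256 − 9 = 247 = 13·19.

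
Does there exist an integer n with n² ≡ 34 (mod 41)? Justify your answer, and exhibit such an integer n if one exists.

There is no such integer.

41 is prime, so by Euler's criterion 34 is a square mod 41 iff 34^((41−1)/2) = 34^20 ≡ 1 (mod 41).
Squaring successively (mod 41): 34^2 = 1156 ≡ 8; 34^4 ≡ 8² = 64 ≡ 23; 34^8 ≡ 23² = 529 ≡ 37; 34^16 ≡ 37² = 1369 ≡ 16.
Since 20 = 16 + 4, 34^20 ≡ 16 · 23; multiplying out mod 41: 16·23 = 368 ≡ 40. Thus 34^20 ≡ 40 ≡ −1 (mod 41).
The value −1 means 34 is a non-residue modulo 41, so n² ≡ 34 (mod 41) is impossible.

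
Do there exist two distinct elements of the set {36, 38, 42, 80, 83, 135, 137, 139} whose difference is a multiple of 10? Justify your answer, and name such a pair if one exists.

No, no such pair exists.

Two integers differ by a multiple of 10 exactly when they have the same residue mod 10. The residues are 36↦6, 38↦8, 42↦2, 80↦0, 83↦3, 135↦5, 137↦7, 139↦9.
These 8 residues are pairwise different, hence no difference of two elements is divisible by 10.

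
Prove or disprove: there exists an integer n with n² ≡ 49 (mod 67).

n = 7

Take n = 7. Then 7² = 49, and since 0 ≤ 49 < 67 this is already reduced: 7² ≡ 49 (mod 67).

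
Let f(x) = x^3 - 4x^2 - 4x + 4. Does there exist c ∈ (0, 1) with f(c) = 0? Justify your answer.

Yes, f has a root in the interval.

f(0) = 4 and f(1) = -3, which have opposite signs.
f is continuous everywhere (it is a polynomial), in particular on [0, 1].
So by the Intermediate Value Theorem there is a c strictly between 0 and 1 with f(c) = 0.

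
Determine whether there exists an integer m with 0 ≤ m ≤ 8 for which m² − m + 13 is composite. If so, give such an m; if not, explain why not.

m = 4

At m = 4: 4² − 4 + 13 = 25 = 5·5, which is composite.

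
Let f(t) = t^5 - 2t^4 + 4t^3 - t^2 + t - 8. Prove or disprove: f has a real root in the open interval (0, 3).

f(0) = -8 and f(3) = 175, which have opposite signs.
f is continuous everywhere (it is a polynomial), in particular on [0, 3].
By the Intermediate Value Theorem, f takes the value 0 somewhere in the open interval.

Yes, f has a root in the interval.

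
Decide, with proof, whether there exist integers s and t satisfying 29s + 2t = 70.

s = 0, t = 35

Since gcd(29, 2) = 1, every integer is an integer combination of 29 and 2.
Dividing repeatedly: 29 = 14·2 + 1, 2 = 2·1 + 0.
Unwinding: 1 = 29 − 14·2, i.e. 29·1 + 2·(-14) = 1.
Multiplying through by 70: s = 1·70 = 70, t = (-14)·70 = -980 is a solution.
The general solution is s = 70 + 2k, t = -980 − 29k; taking k = -35 gives the smaller pair s = 0, t = 35.
Check: 29·0 + 2·35 = 0 + 70 = 70. ✓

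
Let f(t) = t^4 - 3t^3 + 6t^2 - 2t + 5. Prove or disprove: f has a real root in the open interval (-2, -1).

The endpoint values f(-2) = 73 and f(-1) = 17 are both positive. Claim: f(t) > 0 for every t in (-2, -1).
Shift to the endpoint -1: with t = -1 − u (0 < u < 1), one computes f(-1 − u) = u^4 + 7u^3 + 21u^2 + 27u + 17.
All 5 nonzero coefficients of this polynomial in u are positive; hence for u > 0 the value is a sum of positive terms (the constant 17 among them).
Therefore f(t) > 0 throughout (-2, -1), and f has no zero there.

f has no root in that interval.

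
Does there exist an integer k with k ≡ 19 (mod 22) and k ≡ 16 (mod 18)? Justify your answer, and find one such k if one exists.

No such integer exists.

Both moduli are multiples of 2 = gcd(22, 18), so any solution would satisfy k ≡ 19 and k ≡ 16 modulo 2 simultaneously.
But 19 mod 2 = 1 while 16 mod 2 = 0, a contradiction.
So no integer satisfies both congruences.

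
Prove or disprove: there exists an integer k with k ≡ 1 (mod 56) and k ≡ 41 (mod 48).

k = 281

Here gcd(56, 48) = 8, and both 1 and 41 leave remainder 1 mod 8, so the system is consistent.
The integers ≡ 1 (mod 56) are 1, 57, 113, 169, 225, 281, …; their remainders mod 48 are 1, 9, 17, 25, 33, 41, so k = 281 is the first that is ≡ 41 (mod 48).
Check: 281 mod 56 = 1, 281 mod 48 = 41. ✓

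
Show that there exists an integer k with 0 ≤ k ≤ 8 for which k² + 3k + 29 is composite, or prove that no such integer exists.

k = 5

At k = 5: 5² + 3·5 + 29 = 69 = 3·23, which is composite.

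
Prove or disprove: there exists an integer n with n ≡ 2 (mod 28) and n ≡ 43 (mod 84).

Both moduli are multiples of 28 = gcd(28, 84), so any solution would satisfy n ≡ 2 and n ≡ 43 modulo 28 simultaneously.
However 2 ≡ 2 and 43 ≡ 15 (mod 28), and 2 ≠ 15.
Hence the system has no solution.

No, no such integer exists.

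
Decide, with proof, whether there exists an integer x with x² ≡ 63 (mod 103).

x = 75

x = 75 works: 75² = 5625, and 5625 − 63 = 5562 = 54·103.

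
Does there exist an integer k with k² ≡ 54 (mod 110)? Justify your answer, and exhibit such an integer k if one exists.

Reduce modulo 11, which divides 110: we would need k² ≡ 10 (mod 11).
Squares mod 11 repeat after k = 5 (as (−k)² = k²); for k = 0..5 they are 0, 1, 4, 9, 5, 3.
The set of squares mod 11 is therefore {0, 1, 3, 4, 5, 9}, which does not contain 10.
Therefore k² ≡ 54 (mod 110) has no solution.

No such integer exists.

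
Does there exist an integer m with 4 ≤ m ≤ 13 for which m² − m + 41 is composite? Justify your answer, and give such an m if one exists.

No, no such integer m in that range exists.

The values for m = 4, 5, …, 13 are 53, 61, 71, 83, 97, 113, 131, 151, 173, 197, and each of these is prime.
So no value in the range makes the expression composite.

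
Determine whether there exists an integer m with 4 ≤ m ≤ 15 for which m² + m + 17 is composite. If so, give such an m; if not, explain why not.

The values for m = 4, 5, …, 15 are 37, 47, 59, 73, 89, 107, 127, 149, 173, 199, 227, 257, and each of these is prime.
So no value in the range makes the expression composite.

No, no such integer m in that range exists.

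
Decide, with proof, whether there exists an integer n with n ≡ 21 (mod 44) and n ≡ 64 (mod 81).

The moduli 44 and 81 are coprime, so by the Chinese Remainder Theorem a unique solution modulo 3564 exists.
Any solution of the first congruence is n = 21 + 44t; substituting into the second, 44t ≡ 64 − 21 ≡ 43 (mod 81).
To invert 44 modulo 81: 81 = 1·44 + 37, 44 = 1·37 + 7, 37 = 5·7 + 2, 7 = 3·2 + 1, 2 = 2·1 + 0, and unwinding, 1 = 7 − 3·2 = 7 − 3·(37 − 5·7) = −3·37 + 16·7 = −3·37 + 16·(44 − 1·37) = 16·44 − 19·37 = 16·44 − 19·(81 − 1·44) = −19·81 + 35·44. Thus 44⁻¹ ≡ 35 (mod 81).
Therefore t ≡ 35·43 = 1505 ≡ 47 (mod 81).
Taking t = 47 gives n = 21 + 44·47 = 2089.
Verify: 2089 = 47·44 + 21 and 2089 = 25·81 + 64. ✓

n = 2089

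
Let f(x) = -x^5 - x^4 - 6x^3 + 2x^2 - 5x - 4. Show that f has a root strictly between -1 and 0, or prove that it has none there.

f(-1) = 9 and f(0) = -4, which have opposite signs.
f is continuous everywhere (it is a polynomial), in particular on [-1, 0].
By the Intermediate Value Theorem f must vanish at some point of (-1, 0).

Yes, f has a root in the interval.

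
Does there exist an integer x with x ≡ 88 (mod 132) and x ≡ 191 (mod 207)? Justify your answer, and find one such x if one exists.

Both moduli are multiples of 3 = gcd(132, 207), so any solution would satisfy x ≡ 88 and x ≡ 191 modulo 3 simultaneously.
These are incompatible: 88 − 191 = -103 is not divisible by 3.
Hence the system has no solution.

No, no such integer exists.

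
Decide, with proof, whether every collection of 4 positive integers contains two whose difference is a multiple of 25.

Take the 4 consecutive integers 99, 100, 101, 102: their residues mod 25 are all distinct because 4 ≤ 25.
Any two of them differ by at most 3 < 25 and by at least 1, so no difference is a multiple of 25.

No, the set {99, 100, 101, 102} is a counterexample.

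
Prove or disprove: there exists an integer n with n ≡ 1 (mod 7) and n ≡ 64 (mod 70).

gcd(7, 70) = 7. A simultaneous solution exists iff 1 ≡ 64 (mod 7); here 1 mod 7 = 1 = 64 mod 7, so it does.
Put n = 1 + 7t, so we need 7t ≡ 63 (mod 70), equivalently (divide by 7) 1t ≡ 9 (mod 10).
So t ≡ 9 (mod 10).
Then n = 1 + 7·9 = 64.
Verify: 64 = 9·7 + 1 and 64 = 0·70 + 64. ✓

n = 64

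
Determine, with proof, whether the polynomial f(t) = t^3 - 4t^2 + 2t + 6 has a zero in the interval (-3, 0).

f(-3) = -63 and f(0) = 6, which have opposite signs.
Since f is a polynomial it is continuous on [-3, 0].
By the Intermediate Value Theorem, f takes the value 0 somewhere in the open interval.

Yes, f has a root in the interval.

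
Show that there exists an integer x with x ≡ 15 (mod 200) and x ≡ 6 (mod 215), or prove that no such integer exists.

gcd(200, 215) = 5. If x ≡ 15 (mod 200) and x ≡ 6 (mod 215), then x ≡ 15 (mod 5) and x ≡ 6 (mod 5).
These are incompatible: 15 − 6 = 9 is not divisible by 5.
Hence the system has no solution.

There is no such integer.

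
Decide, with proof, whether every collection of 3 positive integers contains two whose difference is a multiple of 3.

No; for instance {13, 14, 15} is a counterexample.

Try 3 consecutive integers, 13, 14, 15. Their remainders mod 3 are 1, 2, 0 — pairwise different, as any 3 ≤ 3 consecutive integers have distinct residues.
The differences between them range over 1, …, 2, none of which is divisible by 3.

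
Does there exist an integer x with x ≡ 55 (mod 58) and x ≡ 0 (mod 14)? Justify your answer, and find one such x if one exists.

Reduce both congruences modulo 2, which divides 58 and 14: they say x ≡ 55 (mod 2) and x ≡ 0 (mod 2).
However 55 ≡ 1 and 0 ≡ 0 (mod 2), and 1 ≠ 0.
So no integer satisfies both congruences.

No, no such integer exists.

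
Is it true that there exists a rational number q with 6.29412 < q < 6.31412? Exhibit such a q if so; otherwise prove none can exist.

Scale by 10: the interval becomes (62.94120, 63.14120), which contains the integer 63.
Dividing back, 6.29412 < 63/10 < 6.31412, and 63/10 is rational.

q = 63/10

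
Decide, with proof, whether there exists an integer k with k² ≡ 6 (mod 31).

31 is prime, so by Euler's criterion 6 is a square mod 31 iff 6^((31−1)/2) = 6^15 ≡ 1 (mod 31).
Squaring successively (mod 31): 6^2 = 36 ≡ 5; 6^4 ≡ 5² = 25 ≡ 25; 6^8 ≡ 25² = 625 ≡ 5.
Since 15 = 8 + 4 + 2 + 1, 6^15 ≡ 5 · 25 · 5 · 6; multiplying out mod 31: 5·25 = 125 ≡ 1, then 1·5 = 5 ≡ 5, then 5·6 = 30 ≡ 30. Thus 6^15 ≡ 30 ≡ −1 (mod 31).
The value −1 means 6 is a non-residue modulo 31, so k² ≡ 6 (mod 31) is impossible.

No, no such integer exists.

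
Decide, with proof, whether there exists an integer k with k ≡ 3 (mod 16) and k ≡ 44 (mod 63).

Since 16 and 63 share no common factor, CRT says the pair of congruences has a solution (unique mod 1008).
Any solution of the first congruence is k = 3 + 16t; substituting into the second, 16t ≡ 44 − 3 ≡ 41 (mod 63).
Invert 16 mod 63 by the Euclidean algorithm: 63 = 3·16 + 15, 16 = 1·15 + 1, 15 = 15·1 + 0; back-substituting, 1 = 16 − 1·15 = 16 − (63 − 3·16) = −63 + 4·16. Hence 16·4 ≡ 1, so 16⁻¹ ≡ 4 (mod 63).
Therefore t ≡ 4·41 = 164 ≡ 38 (mod 63).
With t = 38: k = 3 + 16·38 = 611.
Check: 611 mod 16 = 3, 611 mod 63 = 44. ✓

k = 611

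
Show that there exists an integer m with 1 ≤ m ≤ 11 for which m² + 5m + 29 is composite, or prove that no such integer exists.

m = 9

At m = 9: 9² + 5·9 + 29 = 155 = 5·31, which is composite.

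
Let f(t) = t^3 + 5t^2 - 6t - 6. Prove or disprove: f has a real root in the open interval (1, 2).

f(1) = -6 and f(2) = 10, which have opposite signs.
f is continuous everywhere (it is a polynomial), in particular on [1, 2].
By the Intermediate Value Theorem, f takes the value 0 somewhere in the open interval.

Such a root exists.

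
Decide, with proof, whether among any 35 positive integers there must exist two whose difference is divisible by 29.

Partition the integers by their residue mod 29; there are 29 classes.
With 35 integers and only 29 classes, the pigeonhole principle forces two of them, say a and b, into the same class.
Their difference a − b is then a multiple of 29.

True.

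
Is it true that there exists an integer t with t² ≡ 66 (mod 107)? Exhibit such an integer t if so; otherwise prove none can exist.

Apply Euler's criterion with the prime 107: 66 is a quadratic residue iff 66^53 ≡ 1 (mod 107), and a non-residue iff it is ≡ −1.
Repeated squaring mod 107: 66^2 = 4356 ≡ 76; 66^4 ≡ 76² = 5776 ≡ 105; 66^8 ≡ 105² = 11025 ≡ 4; 66^16 ≡ 4² = 16 ≡ 16; 66^32 ≡ 16² = 256 ≡ 42.
Since 53 = 32 + 16 + 4 + 1, 66^53 ≡ 42 · 16 · 105 · 66; multiplying out mod 107: 42·16 = 672 ≡ 30, then 30·105 = 3150 ≡ 47, then 47·66 = 3102 ≡ 106. Thus 66^53 ≡ 106 ≡ −1 (mod 107).
By Euler's criterion 66 is a quadratic non-residue mod 107: no t satisfies t² ≡ 66 (mod 107).

No, no such integer exists.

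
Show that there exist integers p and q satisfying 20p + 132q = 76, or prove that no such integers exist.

p = 17, q = -2

Every value of 20p + 132q is a multiple of gcd(20, 132) = 4; since 4 ∣ 76, solutions exist.
Dividing through by 4 reduces the equation to 5p + 33q = 19.
Dividing repeatedly: 33 = 6·5 + 3, 5 = 1·3 + 2, 3 = 1·2 + 1, 2 = 2·1 + 0.
Working back up the chain: 1 = 3 − 1·2 = 3 − (5 − 1·3) = −5 + 2·3 = −5 + 2·(33 − 6·5) = 2·33 − 13·5. So 5·(-13) + 33·2 = 1.
Scaling by 19 gives the particular solution (p, q) = (-247, 38).
The general solution is p = -247 + 33k, q = 38 − 5k; taking k = 8 gives the smaller pair p = 17, q = -2.
Check: 20·17 + 132·(-2) = 340 − 264 = 76. ✓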